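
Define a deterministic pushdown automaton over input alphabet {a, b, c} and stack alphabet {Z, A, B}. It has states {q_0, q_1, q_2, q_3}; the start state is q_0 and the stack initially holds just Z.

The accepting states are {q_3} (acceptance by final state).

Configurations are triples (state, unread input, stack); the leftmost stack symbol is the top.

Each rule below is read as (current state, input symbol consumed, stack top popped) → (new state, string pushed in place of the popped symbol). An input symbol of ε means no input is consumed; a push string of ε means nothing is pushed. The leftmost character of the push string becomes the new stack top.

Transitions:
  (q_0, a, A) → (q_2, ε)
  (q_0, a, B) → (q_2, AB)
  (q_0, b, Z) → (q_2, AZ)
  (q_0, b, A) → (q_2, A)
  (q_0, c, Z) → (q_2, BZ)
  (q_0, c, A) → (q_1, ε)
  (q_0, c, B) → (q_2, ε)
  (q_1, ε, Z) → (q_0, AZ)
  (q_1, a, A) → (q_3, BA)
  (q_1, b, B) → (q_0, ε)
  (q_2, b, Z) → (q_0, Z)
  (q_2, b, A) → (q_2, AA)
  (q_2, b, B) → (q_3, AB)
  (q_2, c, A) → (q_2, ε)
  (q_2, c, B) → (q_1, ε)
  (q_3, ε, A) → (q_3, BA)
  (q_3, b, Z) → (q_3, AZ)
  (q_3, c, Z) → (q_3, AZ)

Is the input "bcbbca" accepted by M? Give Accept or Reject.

(q_0, bcbbca, Z)
  read b, top Z: go to q_2, push AZ → (q_2, cbbca, AZ)
  read c, top A: go to q_2, push ε → (q_2, bbca, Z)
  read b, top Z: go to q_0, push Z → (q_0, bca, Z)
  read b, top Z: go to q_2, push AZ → (q_2, ca, AZ)
  read c, top A: go to q_2, push ε → (q_2, a, Z)
No transition applies at (q_2, a, Z); input not fully consumed.

Reject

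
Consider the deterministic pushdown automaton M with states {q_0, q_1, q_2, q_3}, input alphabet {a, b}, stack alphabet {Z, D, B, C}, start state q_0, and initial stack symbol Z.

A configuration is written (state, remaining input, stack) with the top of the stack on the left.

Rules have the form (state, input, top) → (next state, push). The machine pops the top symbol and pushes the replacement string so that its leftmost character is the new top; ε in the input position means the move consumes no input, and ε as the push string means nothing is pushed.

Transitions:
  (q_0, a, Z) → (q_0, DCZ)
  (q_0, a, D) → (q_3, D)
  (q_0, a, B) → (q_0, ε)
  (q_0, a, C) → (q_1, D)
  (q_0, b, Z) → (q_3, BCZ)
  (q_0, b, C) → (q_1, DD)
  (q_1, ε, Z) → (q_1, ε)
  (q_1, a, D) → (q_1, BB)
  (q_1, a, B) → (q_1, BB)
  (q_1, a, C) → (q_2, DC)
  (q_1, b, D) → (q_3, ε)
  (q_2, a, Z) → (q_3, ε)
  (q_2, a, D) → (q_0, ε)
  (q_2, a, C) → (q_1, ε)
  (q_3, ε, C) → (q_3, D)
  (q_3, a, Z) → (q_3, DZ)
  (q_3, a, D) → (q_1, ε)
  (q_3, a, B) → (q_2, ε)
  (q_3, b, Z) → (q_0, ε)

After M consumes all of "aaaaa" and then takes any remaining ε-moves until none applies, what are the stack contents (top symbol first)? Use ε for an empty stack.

CZ

(q_0, aaaaa, Z)
  read a, top Z: go to q_0, push DCZ → (q_0, aaaa, DCZ)
  read a, top D: go to q_3, push D → (q_3, aaa, DCZ)
  read a, top D: go to q_1, push ε → (q_1, aa, CZ)
  read a, top C: go to q_2, push DC → (q_2, a, DCZ)
  read a, top D: go to q_0, push ε → (q_0, ε, CZ)
All input consumed in state q_0 with stack CZ.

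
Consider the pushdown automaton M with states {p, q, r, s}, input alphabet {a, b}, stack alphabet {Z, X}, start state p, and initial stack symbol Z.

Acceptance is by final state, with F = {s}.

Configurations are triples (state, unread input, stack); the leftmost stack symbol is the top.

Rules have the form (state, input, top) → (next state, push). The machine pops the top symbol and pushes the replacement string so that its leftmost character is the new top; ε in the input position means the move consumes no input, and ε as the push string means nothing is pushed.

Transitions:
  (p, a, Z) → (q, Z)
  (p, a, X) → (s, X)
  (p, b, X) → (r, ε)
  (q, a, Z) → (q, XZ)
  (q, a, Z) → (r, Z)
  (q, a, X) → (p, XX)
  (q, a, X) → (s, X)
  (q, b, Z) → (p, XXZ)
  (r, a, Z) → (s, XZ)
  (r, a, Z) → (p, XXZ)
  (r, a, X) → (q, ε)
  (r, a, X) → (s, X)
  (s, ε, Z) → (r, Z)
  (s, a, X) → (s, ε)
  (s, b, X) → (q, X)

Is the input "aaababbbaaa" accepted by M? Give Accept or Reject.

No computation consumes all input and reaches a final state.

Reject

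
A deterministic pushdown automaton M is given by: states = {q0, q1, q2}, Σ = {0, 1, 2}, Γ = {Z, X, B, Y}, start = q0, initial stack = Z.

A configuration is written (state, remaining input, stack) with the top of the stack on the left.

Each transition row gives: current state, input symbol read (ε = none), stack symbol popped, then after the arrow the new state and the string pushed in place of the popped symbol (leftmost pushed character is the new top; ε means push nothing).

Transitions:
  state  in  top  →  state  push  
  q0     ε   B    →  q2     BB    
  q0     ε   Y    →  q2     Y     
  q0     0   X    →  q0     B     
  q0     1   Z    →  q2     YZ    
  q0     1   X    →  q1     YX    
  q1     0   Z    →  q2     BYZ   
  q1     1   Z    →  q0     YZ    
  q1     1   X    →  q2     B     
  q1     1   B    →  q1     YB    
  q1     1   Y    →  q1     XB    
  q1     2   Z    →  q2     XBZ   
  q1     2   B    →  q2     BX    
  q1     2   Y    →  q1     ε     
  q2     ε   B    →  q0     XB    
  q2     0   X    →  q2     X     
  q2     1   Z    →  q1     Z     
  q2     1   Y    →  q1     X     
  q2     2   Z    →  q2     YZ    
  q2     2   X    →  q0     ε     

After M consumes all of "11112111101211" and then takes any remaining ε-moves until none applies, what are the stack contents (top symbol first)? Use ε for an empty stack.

(q0, 11112111101211, Z) ⊢ (q2, 1112111101211, YZ) ⊢ (q1, 112111101211, XZ) ⊢ (q2, 12111101211, BZ) ⊢ (q0, 12111101211, XBZ) ⊢ (q1, 2111101211, YXBZ) ⊢ (q1, 111101211, XBZ) ⊢ (q2, 11101211, BBZ) ⊢ (q0, 11101211, XBBZ) ⊢ (q1, 1101211, YXBBZ) ⊢ (q1, 101211, XBXBBZ) ⊢ (q2, 01211, BBXBBZ) ⊢ (q0, 01211, XBBXBBZ) ⊢ (q0, 1211, BBBXBBZ) ⊢ (q2, 1211, BBBBXBBZ) ⊢ (q0, 1211, XBBBBXBBZ) ⊢ (q1, 211, YXBBBBXBBZ) ⊢ (q1, 11, XBBBBXBBZ) ⊢ (q2, 1, BBBBBXBBZ) ⊢ (q0, 1, XBBBBBXBBZ) ⊢ (q1, ε, YXBBBBBXBBZ)
All input consumed in state q1 with stack YXBBBBBXBBZ.

YXBBBBBXBBZ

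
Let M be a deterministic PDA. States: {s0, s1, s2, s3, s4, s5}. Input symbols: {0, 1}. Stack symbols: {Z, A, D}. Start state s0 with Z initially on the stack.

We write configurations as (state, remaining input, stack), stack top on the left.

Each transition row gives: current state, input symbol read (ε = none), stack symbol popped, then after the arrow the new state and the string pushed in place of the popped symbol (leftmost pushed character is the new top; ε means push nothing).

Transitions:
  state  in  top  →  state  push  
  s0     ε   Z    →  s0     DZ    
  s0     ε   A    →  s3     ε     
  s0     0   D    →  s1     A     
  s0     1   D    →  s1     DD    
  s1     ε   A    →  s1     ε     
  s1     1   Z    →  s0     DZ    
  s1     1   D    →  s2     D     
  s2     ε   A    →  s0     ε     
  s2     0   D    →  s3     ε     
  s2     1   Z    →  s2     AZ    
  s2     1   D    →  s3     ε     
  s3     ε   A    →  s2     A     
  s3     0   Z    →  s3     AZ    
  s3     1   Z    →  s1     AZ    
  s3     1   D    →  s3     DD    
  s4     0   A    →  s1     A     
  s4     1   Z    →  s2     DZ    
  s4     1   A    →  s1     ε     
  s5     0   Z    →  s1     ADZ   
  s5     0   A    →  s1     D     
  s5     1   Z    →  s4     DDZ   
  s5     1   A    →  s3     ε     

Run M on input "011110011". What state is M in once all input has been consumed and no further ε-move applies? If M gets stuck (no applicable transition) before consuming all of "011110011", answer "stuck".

stuck

(s0, 011110011, Z) ⊢ (s0, 011110011, DZ) ⊢ (s1, 11110011, AZ) ⊢ (s1, 11110011, Z) ⊢ (s0, 1110011, DZ) ⊢ (s1, 110011, DDZ) ⊢ (s2, 10011, DDZ) ⊢ (s3, 0011, DZ)
No transition for (s3, 0, top D); M blocks with input 0011 remaining.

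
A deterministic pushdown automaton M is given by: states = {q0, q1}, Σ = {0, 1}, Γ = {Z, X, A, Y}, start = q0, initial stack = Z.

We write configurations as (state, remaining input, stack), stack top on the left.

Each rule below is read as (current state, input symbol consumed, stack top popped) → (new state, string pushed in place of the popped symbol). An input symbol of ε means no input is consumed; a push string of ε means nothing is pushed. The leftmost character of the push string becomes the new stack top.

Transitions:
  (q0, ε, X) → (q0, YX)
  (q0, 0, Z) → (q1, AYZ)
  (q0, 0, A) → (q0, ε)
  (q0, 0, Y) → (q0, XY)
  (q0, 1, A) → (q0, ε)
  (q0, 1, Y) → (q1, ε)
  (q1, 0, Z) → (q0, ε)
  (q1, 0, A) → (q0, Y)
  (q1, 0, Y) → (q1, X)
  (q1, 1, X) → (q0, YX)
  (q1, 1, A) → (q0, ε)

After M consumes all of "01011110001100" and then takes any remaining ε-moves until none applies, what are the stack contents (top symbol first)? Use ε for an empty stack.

YXYXYXYXYXYXYZ

(q0, 01011110001100, Z)
  read 0, top Z: go to q1, push AYZ → (q1, 1011110001100, AYZ)
  read 1, top A: go to q0, push ε → (q0, 011110001100, YZ)
  read 0, top Y: go to q0, push XY → (q0, 11110001100, XYZ)
  ε-move, top X: go to q0, push YX → (q0, 11110001100, YXYZ)
  read 1, top Y: go to q1, push ε → (q1, 1110001100, XYZ)
  read 1, top X: go to q0, push YX → (q0, 110001100, YXYZ)
  read 1, top Y: go to q1, push ε → (q1, 10001100, XYZ)
  read 1, top X: go to q0, push YX → (q0, 0001100, YXYZ)
  read 0, top Y: go to q0, push XY → (q0, 001100, XYXYZ)
  ε-move, top X: go to q0, push YX → (q0, 001100, YXYXYZ)
  read 0, top Y: go to q0, push XY → (q0, 01100, XYXYXYZ)
  ε-move, top X: go to q0, push YX → (q0, 01100, YXYXYXYZ)
  read 0, top Y: go to q0, push XY → (q0, 1100, XYXYXYXYZ)
  ε-move, top X: go to q0, push YX → (q0, 1100, YXYXYXYXYZ)
  read 1, top Y: go to q1, push ε → (q1, 100, XYXYXYXYZ)
  read 1, top X: go to q0, push YX → (q0, 00, YXYXYXYXYZ)
  read 0, top Y: go to q0, push XY → (q0, 0, XYXYXYXYXYZ)
  ε-move, top X: go to q0, push YX → (q0, 0, YXYXYXYXYXYZ)
  read 0, top Y: go to q0, push XY → (q0, ε, XYXYXYXYXYXYZ)
  ε-move, top X: go to q0, push YX → (q0, ε, YXYXYXYXYXYXYZ)
All input consumed in state q0 with stack YXYXYXYXYXYXYZ.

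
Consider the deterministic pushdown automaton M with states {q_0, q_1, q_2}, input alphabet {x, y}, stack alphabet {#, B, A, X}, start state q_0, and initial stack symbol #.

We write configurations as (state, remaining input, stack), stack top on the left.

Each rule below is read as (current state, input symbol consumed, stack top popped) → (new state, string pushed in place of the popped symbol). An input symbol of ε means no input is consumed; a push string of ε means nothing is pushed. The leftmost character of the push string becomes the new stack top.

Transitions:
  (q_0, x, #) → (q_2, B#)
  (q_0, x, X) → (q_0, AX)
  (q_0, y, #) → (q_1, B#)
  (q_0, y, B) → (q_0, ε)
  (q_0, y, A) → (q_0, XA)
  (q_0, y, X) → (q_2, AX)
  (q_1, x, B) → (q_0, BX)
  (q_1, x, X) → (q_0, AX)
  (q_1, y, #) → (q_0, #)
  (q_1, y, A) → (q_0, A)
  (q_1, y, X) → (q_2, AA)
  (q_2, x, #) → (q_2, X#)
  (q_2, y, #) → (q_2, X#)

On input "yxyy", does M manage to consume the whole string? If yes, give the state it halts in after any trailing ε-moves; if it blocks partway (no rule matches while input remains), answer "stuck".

(q_0, yxyy, #)
  read y, top #: go to q_1, push B# → (q_1, xyy, B#)
  read x, top B: go to q_0, push BX → (q_0, yy, BX#)
  read y, top B: go to q_0, push ε → (q_0, y, X#)
  read y, top X: go to q_2, push AX → (q_2, ε, AX#)
All input consumed; M is in state q_2.

q_2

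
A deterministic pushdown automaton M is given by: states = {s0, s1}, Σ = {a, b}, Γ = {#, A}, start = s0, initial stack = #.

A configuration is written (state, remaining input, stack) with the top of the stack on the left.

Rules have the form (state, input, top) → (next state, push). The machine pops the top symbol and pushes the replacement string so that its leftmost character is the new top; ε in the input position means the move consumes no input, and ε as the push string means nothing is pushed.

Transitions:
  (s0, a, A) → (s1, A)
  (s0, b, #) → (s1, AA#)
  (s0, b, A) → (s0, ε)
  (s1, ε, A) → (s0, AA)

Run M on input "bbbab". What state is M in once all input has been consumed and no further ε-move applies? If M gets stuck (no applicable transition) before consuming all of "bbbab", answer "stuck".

s0

(s0, bbbab, #) ⊢ (s1, bbab, AA#) ⊢ (s0, bbab, AAA#) ⊢ (s0, bab, AA#) ⊢ (s0, ab, A#) ⊢ (s1, b, A#) ⊢ (s0, b, AA#) ⊢ (s0, ε, A#)
All input consumed; M is in state s0.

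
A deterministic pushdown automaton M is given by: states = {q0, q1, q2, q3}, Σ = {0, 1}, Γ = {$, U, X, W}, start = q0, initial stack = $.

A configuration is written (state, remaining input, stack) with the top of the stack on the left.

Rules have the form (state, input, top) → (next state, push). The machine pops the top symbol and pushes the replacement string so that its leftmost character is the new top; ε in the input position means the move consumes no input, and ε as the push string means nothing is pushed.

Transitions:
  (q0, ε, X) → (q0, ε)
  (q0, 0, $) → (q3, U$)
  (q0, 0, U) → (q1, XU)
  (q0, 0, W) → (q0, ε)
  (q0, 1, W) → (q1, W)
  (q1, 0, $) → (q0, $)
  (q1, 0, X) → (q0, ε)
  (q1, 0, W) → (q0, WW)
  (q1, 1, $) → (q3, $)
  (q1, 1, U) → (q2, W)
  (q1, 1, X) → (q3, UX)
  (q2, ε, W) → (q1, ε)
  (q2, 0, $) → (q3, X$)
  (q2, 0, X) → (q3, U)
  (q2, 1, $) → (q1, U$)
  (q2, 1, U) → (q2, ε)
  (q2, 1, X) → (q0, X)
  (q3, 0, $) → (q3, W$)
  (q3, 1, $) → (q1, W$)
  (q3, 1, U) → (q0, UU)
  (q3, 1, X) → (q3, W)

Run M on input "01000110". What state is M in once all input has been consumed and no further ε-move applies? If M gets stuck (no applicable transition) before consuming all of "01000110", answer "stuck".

q1

(q0, 01000110, $)
  read 0, top $: go to q3, push U$ → (q3, 1000110, U$)
  read 1, top U: go to q0, push UU → (q0, 000110, UU$)
  read 0, top U: go to q1, push XU → (q1, 00110, XUU$)
  read 0, top X: go to q0, push ε → (q0, 0110, UU$)
  read 0, top U: go to q1, push XU → (q1, 110, XUU$)
  read 1, top X: go to q3, push UX → (q3, 10, UXUU$)
  read 1, top U: go to q0, push UU → (q0, 0, UUXUU$)
  read 0, top U: go to q1, push XU → (q1, ε, XUUXUU$)
All input consumed; M is in state q1.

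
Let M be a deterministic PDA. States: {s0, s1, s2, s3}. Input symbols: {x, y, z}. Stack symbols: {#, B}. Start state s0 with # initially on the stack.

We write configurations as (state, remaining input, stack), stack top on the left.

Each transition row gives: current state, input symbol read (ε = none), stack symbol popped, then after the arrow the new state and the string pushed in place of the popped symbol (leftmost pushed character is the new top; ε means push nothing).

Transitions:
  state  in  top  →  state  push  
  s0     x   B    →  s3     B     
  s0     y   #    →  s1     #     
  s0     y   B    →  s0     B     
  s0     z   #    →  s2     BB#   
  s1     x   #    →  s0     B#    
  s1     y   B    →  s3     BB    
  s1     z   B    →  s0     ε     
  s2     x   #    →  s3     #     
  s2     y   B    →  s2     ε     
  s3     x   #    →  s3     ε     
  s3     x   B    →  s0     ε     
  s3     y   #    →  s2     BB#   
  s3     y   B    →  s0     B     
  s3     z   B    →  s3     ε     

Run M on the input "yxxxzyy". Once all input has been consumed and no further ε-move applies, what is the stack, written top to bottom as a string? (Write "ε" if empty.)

#

(s0, yxxxzyy, #)
  read y, top #: go to s1, push # → (s1, xxxzyy, #)
  read x, top #: go to s0, push B# → (s0, xxzyy, B#)
  read x, top B: go to s3, push B → (s3, xzyy, B#)
  read x, top B: go to s0, push ε → (s0, zyy, #)
  read z, top #: go to s2, push BB# → (s2, yy, BB#)
  read y, top B: go to s2, push ε → (s2, y, B#)
  read y, top B: go to s2, push ε → (s2, ε, #)
All input consumed in state s2 with stack #.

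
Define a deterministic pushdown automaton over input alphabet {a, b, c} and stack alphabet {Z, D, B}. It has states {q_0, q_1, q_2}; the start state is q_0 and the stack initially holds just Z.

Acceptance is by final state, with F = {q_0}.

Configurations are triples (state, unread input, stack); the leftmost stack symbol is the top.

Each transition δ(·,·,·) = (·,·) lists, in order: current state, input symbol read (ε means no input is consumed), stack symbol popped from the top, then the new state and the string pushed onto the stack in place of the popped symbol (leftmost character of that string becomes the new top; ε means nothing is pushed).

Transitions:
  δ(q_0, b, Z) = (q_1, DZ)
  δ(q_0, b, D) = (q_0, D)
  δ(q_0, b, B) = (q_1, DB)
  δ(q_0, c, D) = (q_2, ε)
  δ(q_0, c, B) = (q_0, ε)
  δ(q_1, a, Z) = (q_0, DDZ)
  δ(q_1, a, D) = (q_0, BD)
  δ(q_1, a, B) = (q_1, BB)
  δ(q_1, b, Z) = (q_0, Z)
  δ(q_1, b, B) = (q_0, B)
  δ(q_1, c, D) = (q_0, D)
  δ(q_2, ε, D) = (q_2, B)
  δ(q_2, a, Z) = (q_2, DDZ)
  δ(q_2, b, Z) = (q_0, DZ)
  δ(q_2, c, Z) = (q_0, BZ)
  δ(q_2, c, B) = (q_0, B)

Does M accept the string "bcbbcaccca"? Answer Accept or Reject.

(q_0, bcbbcaccca, Z) ⊢ (q_1, cbbcaccca, DZ) ⊢ (q_0, bbcaccca, DZ) ⊢ (q_0, bcaccca, DZ) ⊢ (q_0, caccca, DZ) ⊢ (q_2, accca, Z) ⊢ (q_2, ccca, DDZ) ⊢ (q_2, ccca, BDZ) ⊢ (q_0, cca, BDZ) ⊢ (q_0, ca, DZ) ⊢ (q_2, a, Z) ⊢ (q_2, ε, DDZ) ⊢ (q_2, ε, BDZ)
All input consumed; state q_2 ∉ F and no further ε-move applies.

Reject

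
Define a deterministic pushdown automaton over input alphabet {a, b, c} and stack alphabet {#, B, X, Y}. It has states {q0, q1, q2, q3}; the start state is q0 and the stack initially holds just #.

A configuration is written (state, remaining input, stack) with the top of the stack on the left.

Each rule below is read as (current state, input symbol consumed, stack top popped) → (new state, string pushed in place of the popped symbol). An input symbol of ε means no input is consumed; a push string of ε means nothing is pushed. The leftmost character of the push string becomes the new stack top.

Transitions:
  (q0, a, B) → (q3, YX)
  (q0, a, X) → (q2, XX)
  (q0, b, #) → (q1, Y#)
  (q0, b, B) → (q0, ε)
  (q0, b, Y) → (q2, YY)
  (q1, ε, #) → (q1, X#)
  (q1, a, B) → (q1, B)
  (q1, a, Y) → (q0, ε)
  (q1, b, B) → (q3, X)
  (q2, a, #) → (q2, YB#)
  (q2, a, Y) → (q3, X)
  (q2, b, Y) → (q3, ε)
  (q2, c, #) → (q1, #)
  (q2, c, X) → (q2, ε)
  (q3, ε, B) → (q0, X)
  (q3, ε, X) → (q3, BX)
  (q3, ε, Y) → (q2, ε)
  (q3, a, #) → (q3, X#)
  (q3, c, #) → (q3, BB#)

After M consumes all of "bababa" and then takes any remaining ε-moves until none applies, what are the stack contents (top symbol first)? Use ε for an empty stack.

#

(q0, bababa, #)
  read b, top #: go to q1, push Y# → (q1, ababa, Y#)
  read a, top Y: go to q0, push ε → (q0, baba, #)
  read b, top #: go to q1, push Y# → (q1, aba, Y#)
  read a, top Y: go to q0, push ε → (q0, ba, #)
  read b, top #: go to q1, push Y# → (q1, a, Y#)
  read a, top Y: go to q0, push ε → (q0, ε, #)
All input consumed in state q0 with stack #.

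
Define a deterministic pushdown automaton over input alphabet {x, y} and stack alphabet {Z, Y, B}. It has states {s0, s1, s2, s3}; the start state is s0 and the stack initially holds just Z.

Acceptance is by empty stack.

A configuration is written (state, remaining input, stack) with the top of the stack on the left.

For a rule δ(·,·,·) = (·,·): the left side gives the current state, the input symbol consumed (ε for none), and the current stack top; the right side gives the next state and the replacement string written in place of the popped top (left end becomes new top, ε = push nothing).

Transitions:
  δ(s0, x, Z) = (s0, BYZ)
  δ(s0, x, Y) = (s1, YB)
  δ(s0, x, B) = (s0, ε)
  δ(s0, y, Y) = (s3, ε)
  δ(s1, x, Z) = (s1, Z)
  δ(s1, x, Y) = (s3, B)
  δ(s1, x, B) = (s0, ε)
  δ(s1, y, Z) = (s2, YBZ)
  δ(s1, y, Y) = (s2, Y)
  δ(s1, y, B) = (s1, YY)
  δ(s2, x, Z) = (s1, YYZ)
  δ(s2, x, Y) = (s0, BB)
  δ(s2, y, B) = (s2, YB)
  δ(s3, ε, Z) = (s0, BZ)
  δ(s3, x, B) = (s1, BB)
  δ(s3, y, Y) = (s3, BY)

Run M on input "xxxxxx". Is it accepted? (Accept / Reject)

(s0, xxxxxx, Z)
  read x, top Z: go to s0, push BYZ → (s0, xxxxx, BYZ)
  read x, top B: go to s0, push ε → (s0, xxxx, YZ)
  read x, top Y: go to s1, push YB → (s1, xxx, YBZ)
  read x, top Y: go to s3, push B → (s3, xx, BBZ)
  read x, top B: go to s1, push BB → (s1, x, BBBZ)
  read x, top B: go to s0, push ε → (s0, ε, BBZ)
All input consumed; stack is BBZ, not empty, and no further ε-move applies.

Reject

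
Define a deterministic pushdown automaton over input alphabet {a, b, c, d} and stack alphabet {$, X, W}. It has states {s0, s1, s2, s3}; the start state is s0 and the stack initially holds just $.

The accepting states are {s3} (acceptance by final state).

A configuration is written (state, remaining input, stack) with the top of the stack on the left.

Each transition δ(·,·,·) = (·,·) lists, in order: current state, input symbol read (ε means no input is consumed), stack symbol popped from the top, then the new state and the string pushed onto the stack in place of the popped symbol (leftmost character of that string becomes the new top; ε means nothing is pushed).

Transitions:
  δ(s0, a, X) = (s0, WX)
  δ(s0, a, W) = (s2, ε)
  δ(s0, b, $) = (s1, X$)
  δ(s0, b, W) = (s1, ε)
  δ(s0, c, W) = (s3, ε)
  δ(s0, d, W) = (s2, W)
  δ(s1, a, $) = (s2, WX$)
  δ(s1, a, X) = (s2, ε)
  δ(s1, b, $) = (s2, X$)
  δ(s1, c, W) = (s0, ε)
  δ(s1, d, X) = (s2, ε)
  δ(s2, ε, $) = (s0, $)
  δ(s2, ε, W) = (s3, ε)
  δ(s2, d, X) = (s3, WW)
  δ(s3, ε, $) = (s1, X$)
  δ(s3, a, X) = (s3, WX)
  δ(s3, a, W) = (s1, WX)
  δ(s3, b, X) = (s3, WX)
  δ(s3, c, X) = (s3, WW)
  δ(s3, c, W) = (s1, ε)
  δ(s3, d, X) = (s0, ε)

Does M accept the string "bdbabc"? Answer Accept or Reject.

(s0, bdbabc, $) ⊢ (s1, dbabc, X$) ⊢ (s2, babc, $) ⊢ (s0, babc, $) ⊢ (s1, abc, X$) ⊢ (s2, bc, $) ⊢ (s0, bc, $) ⊢ (s1, c, X$)
No transition applies at (s1, c, X$); input not fully consumed.

Reject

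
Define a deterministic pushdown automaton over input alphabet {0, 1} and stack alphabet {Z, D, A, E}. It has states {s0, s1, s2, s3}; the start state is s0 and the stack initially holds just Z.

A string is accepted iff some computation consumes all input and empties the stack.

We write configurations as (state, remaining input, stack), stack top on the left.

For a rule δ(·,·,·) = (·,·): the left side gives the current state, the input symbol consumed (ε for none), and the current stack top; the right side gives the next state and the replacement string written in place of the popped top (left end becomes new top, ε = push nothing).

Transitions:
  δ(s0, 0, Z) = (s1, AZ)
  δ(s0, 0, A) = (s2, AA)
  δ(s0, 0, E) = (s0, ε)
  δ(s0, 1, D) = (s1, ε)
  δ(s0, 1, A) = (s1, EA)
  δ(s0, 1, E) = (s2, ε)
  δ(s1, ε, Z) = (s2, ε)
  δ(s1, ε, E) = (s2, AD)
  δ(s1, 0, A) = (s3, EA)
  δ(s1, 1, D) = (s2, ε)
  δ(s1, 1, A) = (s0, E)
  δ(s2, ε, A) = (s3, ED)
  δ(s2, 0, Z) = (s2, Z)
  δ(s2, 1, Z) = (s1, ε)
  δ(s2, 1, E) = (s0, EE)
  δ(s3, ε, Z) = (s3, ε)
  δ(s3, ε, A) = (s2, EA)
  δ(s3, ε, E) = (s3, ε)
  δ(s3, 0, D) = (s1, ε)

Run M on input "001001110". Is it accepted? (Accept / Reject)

(s0, 001001110, Z)
  read 0, top Z: go to s1, push AZ → (s1, 01001110, AZ)
  read 0, top A: go to s3, push EA → (s3, 1001110, EAZ)
  ε-move, top E: go to s3, push ε → (s3, 1001110, AZ)
  ε-move, top A: go to s2, push EA → (s2, 1001110, EAZ)
  read 1, top E: go to s0, push EE → (s0, 001110, EEAZ)
  read 0, top E: go to s0, push ε → (s0, 01110, EAZ)
  read 0, top E: go to s0, push ε → (s0, 1110, AZ)
  read 1, top A: go to s1, push EA → (s1, 110, EAZ)
  ε-move, top E: go to s2, push AD → (s2, 110, ADAZ)
  ε-move, top A: go to s3, push ED → (s3, 110, EDDAZ)
  ε-move, top E: go to s3, push ε → (s3, 110, DDAZ)
No transition applies at (s3, 110, DDAZ); input not fully consumed.

Reject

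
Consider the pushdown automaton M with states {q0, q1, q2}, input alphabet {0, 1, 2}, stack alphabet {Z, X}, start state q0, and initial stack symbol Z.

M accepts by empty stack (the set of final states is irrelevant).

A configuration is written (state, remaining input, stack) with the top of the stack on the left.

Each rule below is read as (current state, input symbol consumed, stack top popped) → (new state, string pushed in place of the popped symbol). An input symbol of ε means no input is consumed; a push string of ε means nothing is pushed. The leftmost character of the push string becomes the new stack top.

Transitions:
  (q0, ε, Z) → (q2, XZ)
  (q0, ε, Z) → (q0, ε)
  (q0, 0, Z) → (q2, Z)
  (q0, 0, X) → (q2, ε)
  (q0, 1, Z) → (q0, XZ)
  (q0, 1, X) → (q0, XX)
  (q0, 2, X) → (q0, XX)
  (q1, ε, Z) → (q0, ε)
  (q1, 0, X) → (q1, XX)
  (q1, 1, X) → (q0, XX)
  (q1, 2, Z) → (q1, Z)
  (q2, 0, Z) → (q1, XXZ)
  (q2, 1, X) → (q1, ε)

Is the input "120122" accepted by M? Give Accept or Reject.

One accepting computation: (q0, 120122, Z) ⊢ (q0, 20122, XZ) ⊢ (q0, 0122, XXZ) ⊢ (q2, 122, XZ) ⊢ (q1, 22, Z) ⊢ (q1, 2, Z) ⊢ (q1, ε, Z) ⊢ (q0, ε, ε)
All input consumed and the stack is empty.

Accept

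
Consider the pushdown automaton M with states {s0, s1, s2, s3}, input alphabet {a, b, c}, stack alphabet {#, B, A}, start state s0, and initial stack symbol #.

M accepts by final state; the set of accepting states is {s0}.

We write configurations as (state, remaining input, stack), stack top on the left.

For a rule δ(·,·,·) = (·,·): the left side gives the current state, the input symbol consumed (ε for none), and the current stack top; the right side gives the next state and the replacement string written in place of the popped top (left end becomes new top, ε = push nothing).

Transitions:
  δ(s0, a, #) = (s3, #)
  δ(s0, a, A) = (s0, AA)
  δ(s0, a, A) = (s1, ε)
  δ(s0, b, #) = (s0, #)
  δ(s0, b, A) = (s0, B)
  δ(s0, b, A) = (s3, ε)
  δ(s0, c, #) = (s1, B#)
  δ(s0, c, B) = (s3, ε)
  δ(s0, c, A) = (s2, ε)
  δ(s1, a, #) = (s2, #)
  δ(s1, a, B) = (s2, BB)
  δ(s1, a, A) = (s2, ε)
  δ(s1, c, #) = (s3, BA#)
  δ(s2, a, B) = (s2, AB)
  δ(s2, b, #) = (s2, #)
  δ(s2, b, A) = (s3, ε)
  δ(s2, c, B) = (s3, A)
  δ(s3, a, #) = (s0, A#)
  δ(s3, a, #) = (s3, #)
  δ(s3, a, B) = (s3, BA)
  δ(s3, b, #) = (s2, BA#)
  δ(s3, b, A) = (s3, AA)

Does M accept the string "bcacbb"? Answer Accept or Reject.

No computation consumes all input and reaches a final state.

Reject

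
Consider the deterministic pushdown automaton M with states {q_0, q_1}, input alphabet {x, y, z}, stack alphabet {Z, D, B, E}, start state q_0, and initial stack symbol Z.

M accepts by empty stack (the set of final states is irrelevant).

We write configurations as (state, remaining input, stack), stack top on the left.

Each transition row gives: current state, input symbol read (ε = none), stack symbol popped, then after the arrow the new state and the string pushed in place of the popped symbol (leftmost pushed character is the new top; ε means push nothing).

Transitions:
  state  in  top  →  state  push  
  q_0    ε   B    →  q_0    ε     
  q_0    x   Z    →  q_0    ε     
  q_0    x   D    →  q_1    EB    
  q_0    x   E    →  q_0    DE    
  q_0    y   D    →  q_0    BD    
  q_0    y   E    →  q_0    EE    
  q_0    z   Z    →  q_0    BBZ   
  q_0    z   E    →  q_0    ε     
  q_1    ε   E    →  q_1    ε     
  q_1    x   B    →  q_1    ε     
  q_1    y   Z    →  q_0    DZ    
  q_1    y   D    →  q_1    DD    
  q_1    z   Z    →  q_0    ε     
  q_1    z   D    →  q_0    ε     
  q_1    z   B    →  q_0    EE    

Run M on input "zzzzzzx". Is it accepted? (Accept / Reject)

Accept

(q_0, zzzzzzx, Z) ⊢ (q_0, zzzzzx, BBZ) ⊢ (q_0, zzzzzx, BZ) ⊢ (q_0, zzzzzx, Z) ⊢ (q_0, zzzzx, BBZ) ⊢ (q_0, zzzzx, BZ) ⊢ (q_0, zzzzx, Z) ⊢ (q_0, zzzx, BBZ) ⊢ (q_0, zzzx, BZ) ⊢ (q_0, zzzx, Z) ⊢ (q_0, zzx, BBZ) ⊢ (q_0, zzx, BZ) ⊢ (q_0, zzx, Z) ⊢ (q_0, zx, BBZ) ⊢ (q_0, zx, BZ) ⊢ (q_0, zx, Z) ⊢ (q_0, x, BBZ) ⊢ (q_0, x, BZ) ⊢ (q_0, x, Z) ⊢ (q_0, ε, ε)
All input consumed and the stack is empty.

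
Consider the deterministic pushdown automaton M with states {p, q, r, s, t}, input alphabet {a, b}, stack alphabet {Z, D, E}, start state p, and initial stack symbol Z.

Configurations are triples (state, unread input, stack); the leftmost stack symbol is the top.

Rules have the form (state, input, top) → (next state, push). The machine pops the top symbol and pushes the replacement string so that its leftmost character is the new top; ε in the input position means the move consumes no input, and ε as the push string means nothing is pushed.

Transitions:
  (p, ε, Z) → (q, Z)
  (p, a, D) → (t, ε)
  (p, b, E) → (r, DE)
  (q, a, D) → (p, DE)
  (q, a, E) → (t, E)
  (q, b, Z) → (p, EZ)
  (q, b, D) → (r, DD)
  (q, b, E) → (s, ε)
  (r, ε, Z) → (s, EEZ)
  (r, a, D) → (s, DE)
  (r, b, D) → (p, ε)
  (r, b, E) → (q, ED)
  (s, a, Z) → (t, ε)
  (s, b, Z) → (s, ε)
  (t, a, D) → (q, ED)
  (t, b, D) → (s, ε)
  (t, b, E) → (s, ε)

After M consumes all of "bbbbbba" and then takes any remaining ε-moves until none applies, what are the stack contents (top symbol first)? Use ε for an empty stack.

(p, bbbbbba, Z) ⊢ (q, bbbbbba, Z) ⊢ (p, bbbbba, EZ) ⊢ (r, bbbba, DEZ) ⊢ (p, bbba, EZ) ⊢ (r, bba, DEZ) ⊢ (p, ba, EZ) ⊢ (r, a, DEZ) ⊢ (s, ε, DEEZ)
All input consumed in state s with stack DEEZ.

DEEZ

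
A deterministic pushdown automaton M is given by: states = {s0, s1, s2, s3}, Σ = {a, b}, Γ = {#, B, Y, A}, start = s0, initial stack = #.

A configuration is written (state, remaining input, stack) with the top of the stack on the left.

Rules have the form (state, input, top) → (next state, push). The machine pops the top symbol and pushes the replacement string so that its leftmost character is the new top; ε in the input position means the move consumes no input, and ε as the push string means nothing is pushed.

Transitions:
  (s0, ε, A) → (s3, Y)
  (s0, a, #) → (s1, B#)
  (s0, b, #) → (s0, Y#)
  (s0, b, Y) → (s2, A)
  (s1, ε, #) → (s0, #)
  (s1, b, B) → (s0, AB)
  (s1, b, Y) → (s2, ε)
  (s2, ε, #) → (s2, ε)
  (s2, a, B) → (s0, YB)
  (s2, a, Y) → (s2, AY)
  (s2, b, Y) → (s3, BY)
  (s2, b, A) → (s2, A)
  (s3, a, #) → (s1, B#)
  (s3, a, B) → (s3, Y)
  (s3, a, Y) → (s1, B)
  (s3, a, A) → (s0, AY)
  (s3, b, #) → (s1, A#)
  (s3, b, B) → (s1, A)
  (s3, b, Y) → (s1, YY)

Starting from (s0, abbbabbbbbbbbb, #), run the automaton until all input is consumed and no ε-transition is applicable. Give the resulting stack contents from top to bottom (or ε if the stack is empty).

AYB#

(s0, abbbabbbbbbbbb, #)
  read a, top #: go to s1, push B# → (s1, bbbabbbbbbbbb, B#)
  read b, top B: go to s0, push AB → (s0, bbabbbbbbbbb, AB#)
  ε-move, top A: go to s3, push Y → (s3, bbabbbbbbbbb, YB#)
  read b, top Y: go to s1, push YY → (s1, babbbbbbbbb, YYB#)
  read b, top Y: go to s2, push ε → (s2, abbbbbbbbb, YB#)
  read a, top Y: go to s2, push AY → (s2, bbbbbbbbb, AYB#)
  read b, top A: go to s2, push A → (s2, bbbbbbbb, AYB#)
  read b, top A: go to s2, push A → (s2, bbbbbbb, AYB#)
  read b, top A: go to s2, push A → (s2, bbbbbb, AYB#)
  read b, top A: go to s2, push A → (s2, bbbbb, AYB#)
  read b, top A: go to s2, push A → (s2, bbbb, AYB#)
  read b, top A: go to s2, push A → (s2, bbb, AYB#)
  read b, top A: go to s2, push A → (s2, bb, AYB#)
  read b, top A: go to s2, push A → (s2, b, AYB#)
  read b, top A: go to s2, push A → (s2, ε, AYB#)
All input consumed in state s2 with stack AYB#.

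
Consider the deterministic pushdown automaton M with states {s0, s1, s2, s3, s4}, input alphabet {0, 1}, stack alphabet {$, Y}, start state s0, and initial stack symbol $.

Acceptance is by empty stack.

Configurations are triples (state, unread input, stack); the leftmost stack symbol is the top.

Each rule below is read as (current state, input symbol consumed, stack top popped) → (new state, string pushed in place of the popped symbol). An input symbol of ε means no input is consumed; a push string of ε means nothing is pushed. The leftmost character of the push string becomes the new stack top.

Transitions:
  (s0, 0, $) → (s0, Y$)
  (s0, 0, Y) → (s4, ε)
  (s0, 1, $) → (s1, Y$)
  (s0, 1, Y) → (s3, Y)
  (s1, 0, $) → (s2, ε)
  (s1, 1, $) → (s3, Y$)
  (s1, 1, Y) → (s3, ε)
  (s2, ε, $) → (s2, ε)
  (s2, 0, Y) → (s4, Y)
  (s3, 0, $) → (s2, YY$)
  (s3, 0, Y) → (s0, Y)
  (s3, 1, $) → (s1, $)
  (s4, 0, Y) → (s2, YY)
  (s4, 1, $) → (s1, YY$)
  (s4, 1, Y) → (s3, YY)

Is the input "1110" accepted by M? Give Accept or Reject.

Accept

(s0, 1110, $)
  read 1, top $: go to s1, push Y$ → (s1, 110, Y$)
  read 1, top Y: go to s3, push ε → (s3, 10, $)
  read 1, top $: go to s1, push $ → (s1, 0, $)
  read 0, top $: go to s2, push ε → (s2, ε, ε)
All input consumed and the stack is empty.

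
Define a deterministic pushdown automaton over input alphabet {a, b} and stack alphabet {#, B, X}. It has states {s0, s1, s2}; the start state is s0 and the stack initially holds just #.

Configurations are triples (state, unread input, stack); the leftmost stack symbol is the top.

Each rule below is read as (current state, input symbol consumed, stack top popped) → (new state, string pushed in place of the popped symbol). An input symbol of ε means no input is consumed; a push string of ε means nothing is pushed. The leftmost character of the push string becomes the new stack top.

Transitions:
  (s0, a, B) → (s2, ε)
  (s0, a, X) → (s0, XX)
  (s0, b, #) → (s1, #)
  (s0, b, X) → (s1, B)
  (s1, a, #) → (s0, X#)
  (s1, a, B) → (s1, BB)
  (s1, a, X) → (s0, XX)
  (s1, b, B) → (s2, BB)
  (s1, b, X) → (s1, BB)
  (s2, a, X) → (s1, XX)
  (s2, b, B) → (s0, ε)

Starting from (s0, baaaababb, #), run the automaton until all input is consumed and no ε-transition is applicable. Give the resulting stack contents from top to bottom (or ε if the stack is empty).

BBXXX#

(s0, baaaababb, #) ⊢ (s1, aaaababb, #) ⊢ (s0, aaababb, X#) ⊢ (s0, aababb, XX#) ⊢ (s0, ababb, XXX#) ⊢ (s0, babb, XXXX#) ⊢ (s1, abb, BXXX#) ⊢ (s1, bb, BBXXX#) ⊢ (s2, b, BBBXXX#) ⊢ (s0, ε, BBXXX#)
All input consumed in state s0 with stack BBXXX#.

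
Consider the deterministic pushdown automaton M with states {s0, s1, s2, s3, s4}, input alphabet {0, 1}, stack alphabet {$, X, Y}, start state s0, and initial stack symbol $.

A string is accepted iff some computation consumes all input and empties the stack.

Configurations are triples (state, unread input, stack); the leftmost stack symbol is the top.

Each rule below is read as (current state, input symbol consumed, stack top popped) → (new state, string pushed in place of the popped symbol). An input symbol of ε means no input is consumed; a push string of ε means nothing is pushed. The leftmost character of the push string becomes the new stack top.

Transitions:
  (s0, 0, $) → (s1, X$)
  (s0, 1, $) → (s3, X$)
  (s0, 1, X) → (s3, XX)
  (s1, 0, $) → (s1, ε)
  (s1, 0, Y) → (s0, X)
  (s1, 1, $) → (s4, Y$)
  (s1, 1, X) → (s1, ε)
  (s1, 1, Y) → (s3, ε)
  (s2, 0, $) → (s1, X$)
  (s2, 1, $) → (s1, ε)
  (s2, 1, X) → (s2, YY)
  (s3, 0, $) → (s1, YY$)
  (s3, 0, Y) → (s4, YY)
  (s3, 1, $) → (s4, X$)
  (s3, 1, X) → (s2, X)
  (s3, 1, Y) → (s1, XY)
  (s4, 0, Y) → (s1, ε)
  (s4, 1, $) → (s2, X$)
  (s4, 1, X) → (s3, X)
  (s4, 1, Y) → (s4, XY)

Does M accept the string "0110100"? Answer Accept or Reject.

Accept

(s0, 0110100, $)
  read 0, top $: go to s1, push X$ → (s1, 110100, X$)
  read 1, top X: go to s1, push ε → (s1, 10100, $)
  read 1, top $: go to s4, push Y$ → (s4, 0100, Y$)
  read 0, top Y: go to s1, push ε → (s1, 100, $)
  read 1, top $: go to s4, push Y$ → (s4, 00, Y$)
  read 0, top Y: go to s1, push ε → (s1, 0, $)
  read 0, top $: go to s1, push ε → (s1, ε, ε)
All input consumed and the stack is empty.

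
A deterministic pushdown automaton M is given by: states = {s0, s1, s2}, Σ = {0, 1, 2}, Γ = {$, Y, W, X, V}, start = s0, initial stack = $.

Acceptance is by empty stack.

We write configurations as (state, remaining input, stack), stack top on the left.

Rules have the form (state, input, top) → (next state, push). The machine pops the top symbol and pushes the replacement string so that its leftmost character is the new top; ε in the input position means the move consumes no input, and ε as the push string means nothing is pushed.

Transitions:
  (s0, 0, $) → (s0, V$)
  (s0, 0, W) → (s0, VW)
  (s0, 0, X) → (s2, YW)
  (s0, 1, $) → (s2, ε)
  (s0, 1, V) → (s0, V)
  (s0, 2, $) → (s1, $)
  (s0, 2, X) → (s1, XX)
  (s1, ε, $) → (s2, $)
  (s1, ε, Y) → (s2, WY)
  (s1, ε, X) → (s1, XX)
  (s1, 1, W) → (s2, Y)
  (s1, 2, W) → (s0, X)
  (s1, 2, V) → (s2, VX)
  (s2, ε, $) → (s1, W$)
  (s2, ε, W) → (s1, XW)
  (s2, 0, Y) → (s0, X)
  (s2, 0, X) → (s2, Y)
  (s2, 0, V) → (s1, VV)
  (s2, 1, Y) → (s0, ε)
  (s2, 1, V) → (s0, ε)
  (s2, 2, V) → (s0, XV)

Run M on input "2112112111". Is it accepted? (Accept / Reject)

Accept

(s0, 2112112111, $)
  read 2, top $: go to s1, push $ → (s1, 112112111, $)
  ε-move, top $: go to s2, push $ → (s2, 112112111, $)
  ε-move, top $: go to s1, push W$ → (s1, 112112111, W$)
  read 1, top W: go to s2, push Y → (s2, 12112111, Y$)
  read 1, top Y: go to s0, push ε → (s0, 2112111, $)
  read 2, top $: go to s1, push $ → (s1, 112111, $)
  ε-move, top $: go to s2, push $ → (s2, 112111, $)
  ε-move, top $: go to s1, push W$ → (s1, 112111, W$)
  read 1, top W: go to s2, push Y → (s2, 12111, Y$)
  read 1, top Y: go to s0, push ε → (s0, 2111, $)
  read 2, top $: go to s1, push $ → (s1, 111, $)
  ε-move, top $: go to s2, push $ → (s2, 111, $)
  ε-move, top $: go to s1, push W$ → (s1, 111, W$)
  read 1, top W: go to s2, push Y → (s2, 11, Y$)
  read 1, top Y: go to s0, push ε → (s0, 1, $)
  read 1, top $: go to s2, push ε → (s2, ε, ε)
All input consumed and the stack is empty.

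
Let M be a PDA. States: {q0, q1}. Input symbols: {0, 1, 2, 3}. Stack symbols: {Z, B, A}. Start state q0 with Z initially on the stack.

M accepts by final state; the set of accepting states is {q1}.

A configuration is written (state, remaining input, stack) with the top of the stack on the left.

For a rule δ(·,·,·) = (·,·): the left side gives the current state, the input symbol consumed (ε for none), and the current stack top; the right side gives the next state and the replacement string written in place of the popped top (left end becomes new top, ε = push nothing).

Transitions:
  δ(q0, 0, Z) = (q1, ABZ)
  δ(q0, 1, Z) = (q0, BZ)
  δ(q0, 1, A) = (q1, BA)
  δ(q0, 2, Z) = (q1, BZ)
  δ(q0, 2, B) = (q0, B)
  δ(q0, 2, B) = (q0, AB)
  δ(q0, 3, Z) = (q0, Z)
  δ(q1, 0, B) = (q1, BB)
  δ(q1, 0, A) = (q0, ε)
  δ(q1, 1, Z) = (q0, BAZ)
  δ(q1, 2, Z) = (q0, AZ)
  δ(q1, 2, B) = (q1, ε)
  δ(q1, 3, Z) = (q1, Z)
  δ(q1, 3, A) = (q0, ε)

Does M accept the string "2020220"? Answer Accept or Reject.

Reject

No computation consumes all input and reaches a final state.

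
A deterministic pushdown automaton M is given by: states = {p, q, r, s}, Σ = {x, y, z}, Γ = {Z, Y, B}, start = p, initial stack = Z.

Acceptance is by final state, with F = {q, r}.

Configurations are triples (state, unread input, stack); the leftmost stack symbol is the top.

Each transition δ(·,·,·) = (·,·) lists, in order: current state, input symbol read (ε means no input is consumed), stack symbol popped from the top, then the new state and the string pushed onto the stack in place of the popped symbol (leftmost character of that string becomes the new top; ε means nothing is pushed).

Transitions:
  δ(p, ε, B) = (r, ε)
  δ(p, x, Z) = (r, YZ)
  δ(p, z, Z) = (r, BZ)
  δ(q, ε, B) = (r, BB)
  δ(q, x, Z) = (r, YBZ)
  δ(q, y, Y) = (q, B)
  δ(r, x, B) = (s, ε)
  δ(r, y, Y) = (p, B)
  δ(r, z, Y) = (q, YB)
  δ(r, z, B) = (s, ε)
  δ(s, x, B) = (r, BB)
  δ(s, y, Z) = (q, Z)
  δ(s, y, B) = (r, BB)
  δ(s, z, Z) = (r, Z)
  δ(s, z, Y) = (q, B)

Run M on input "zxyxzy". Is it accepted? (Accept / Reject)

(p, zxyxzy, Z)
  read z, top Z: go to r, push BZ → (r, xyxzy, BZ)
  read x, top B: go to s, push ε → (s, yxzy, Z)
  read y, top Z: go to q, push Z → (q, xzy, Z)
  read x, top Z: go to r, push YBZ → (r, zy, YBZ)
  read z, top Y: go to q, push YB → (q, y, YBBZ)
  read y, top Y: go to q, push B → (q, ε, BBBZ)
All input consumed; state q ∈ F.

Accept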